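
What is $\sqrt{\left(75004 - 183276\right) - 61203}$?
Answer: $5 i \sqrt{6779} \approx 411.67 i$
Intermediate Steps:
$\sqrt{\left(75004 - 183276\right) - 61203} = \sqrt{-108272 - 61203} = \sqrt{-169475} = 5 i \sqrt{6779}$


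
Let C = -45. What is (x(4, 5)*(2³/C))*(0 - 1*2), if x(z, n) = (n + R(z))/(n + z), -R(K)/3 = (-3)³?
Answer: 1376/405 ≈ 3.3975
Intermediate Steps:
R(K) = 81 (R(K) = -3*(-3)³ = -3*(-27) = 81)
x(z, n) = (81 + n)/(n + z) (x(z, n) = (n + 81)/(n + z) = (81 + n)/(n + z))
(x(4, 5)*(2³/C))*(0 - 1*2) = (((81 + 5)/(5 + 4))*(2³/(-45)))*(0 - 1*2) = ((86/9)*(8*(-1/45)))*(0 - 2) = (((⅑)*86)*(-8/45))*(-2) = ((86/9)*(-8/45))*(-2) = -688/405*(-2) = 1376/405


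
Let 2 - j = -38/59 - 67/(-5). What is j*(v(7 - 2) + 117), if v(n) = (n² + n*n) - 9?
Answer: -501334/295 ≈ -1699.4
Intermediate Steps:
j = -3173/295 (j = 2 - (-38/59 - 67/(-5)) = 2 - (-38*1/59 - 67*(-⅕)) = 2 - (-38/59 + 67/5) = 2 - 1*3763/295 = 2 - 3763/295 = -3173/295 ≈ -10.756)
v(n) = -9 + 2*n² (v(n) = (n² + n²) - 9 = 2*n² - 9 = -9 + 2*n²)
j*(v(7 - 2) + 117) = -3173*((-9 + 2*(7 - 2)²) + 117)/295 = -3173*((-9 + 2*5²) + 117)/295 = -3173*((-9 + 2*25) + 117)/295 = -3173*((-9 + 50) + 117)/295 = -3173*(41 + 117)/295 = -3173/295*158 = -501334/295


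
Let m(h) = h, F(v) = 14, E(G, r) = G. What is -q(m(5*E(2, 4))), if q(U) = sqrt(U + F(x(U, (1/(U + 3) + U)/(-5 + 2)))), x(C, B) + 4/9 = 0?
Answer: -2*sqrt(6) ≈ -4.8990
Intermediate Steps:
x(C, B) = -4/9 (x(C, B) = -4/9 + 0 = -4/9)
q(U) = sqrt(14 + U) (q(U) = sqrt(U + 14) = sqrt(14 + U))
-q(m(5*E(2, 4))) = -sqrt(14 + 5*2) = -sqrt(14 + 10) = -sqrt(24) = -2*sqrt(6)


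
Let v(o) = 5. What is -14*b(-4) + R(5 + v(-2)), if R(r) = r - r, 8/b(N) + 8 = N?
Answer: 28/3 ≈ 9.3333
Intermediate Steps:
b(N) = 8/(-8 + N)
R(r) = 0
-14*b(-4) + R(5 + v(-2)) = -112/(-8 - 4) + 0 = -112/(-12) + 0 = -112*(-1)/12 + 0 = -14*(-2/3) + 0 = 28/3 + 0 = 28/3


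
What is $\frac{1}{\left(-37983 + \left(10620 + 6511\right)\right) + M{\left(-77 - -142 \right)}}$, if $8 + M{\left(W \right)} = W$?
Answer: $- \frac{1}{20795} \approx -4.8088 \cdot 10^{-5}$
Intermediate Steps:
$M{\left(W \right)} = -8 + W$
$\frac{1}{\left(-37983 + \left(10620 + 6511\right)\right) + M{\left(-77 - -142 \right)}} = \frac{1}{\left(-37983 + \left(10620 + 6511\right)\right) - -57} = \frac{1}{\left(-37983 + 17131\right) + \left(-8 + \left(-77 + 142\right)\right)} = \frac{1}{-20852 + \left(-8 + 65\right)} = \frac{1}{-20852 + 57} = \frac{1}{-20795} = - \frac{1}{20795}$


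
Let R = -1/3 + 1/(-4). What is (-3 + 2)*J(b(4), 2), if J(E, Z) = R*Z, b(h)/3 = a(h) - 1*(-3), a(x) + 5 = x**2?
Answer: 7/6 ≈ 1.1667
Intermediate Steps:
R = -7/12 (R = -1*1/3 + 1*(-1/4) = -1/3 - 1/4 = -7/12 ≈ -0.58333)
a(x) = -5 + x**2
b(h) = -6 + 3*h**2 (b(h) = 3*((-5 + h**2) - 1*(-3)) = 3*((-5 + h**2) + 3) = 3*(-2 + h**2) = -6 + 3*h**2)
J(E, Z) = -7*Z/12
(-3 + 2)*J(b(4), 2) = (-3 + 2)*(-7/12*2) = -1*(-7/6) = 7/6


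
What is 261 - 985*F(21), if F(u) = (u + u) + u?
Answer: -61794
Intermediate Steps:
F(u) = 3*u (F(u) = 2*u + u = 3*u)
261 - 985*F(21) = 261 - 2955*21 = 261 - 985*63 = 261 - 62055 = -61794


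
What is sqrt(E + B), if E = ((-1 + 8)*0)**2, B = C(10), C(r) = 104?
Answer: 2*sqrt(26) ≈ 10.198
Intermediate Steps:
B = 104
E = 0 (E = (7*0)**2 = 0**2 = 0)
sqrt(E + B) = sqrt(0 + 104) = sqrt(104) = 2*sqrt(26)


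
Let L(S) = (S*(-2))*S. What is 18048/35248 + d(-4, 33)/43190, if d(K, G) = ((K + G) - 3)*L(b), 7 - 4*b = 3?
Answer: 24301882/47573785 ≈ 0.51083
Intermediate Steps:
b = 1 (b = 7/4 - ¼*3 = 7/4 - ¾ = 1)
L(S) = -2*S² (L(S) = (-2*S)*S = -2*S²)
d(K, G) = 6 - 2*G - 2*K (d(K, G) = ((K + G) - 3)*(-2*1²) = ((G + K) - 3)*(-2*1) = (-3 + G + K)*(-2) = 6 - 2*G - 2*K)
18048/35248 + d(-4, 33)/43190 = 18048/35248 + (6 - 2*33 - 2*(-4))/43190 = 18048*(1/35248) + (6 - 66 + 8)*(1/43190) = 1128/2203 - 52*1/43190 = 1128/2203 - 26/21595 = 24301882/47573785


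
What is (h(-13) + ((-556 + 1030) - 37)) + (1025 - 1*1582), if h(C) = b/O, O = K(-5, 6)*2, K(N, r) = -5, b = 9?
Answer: -1209/10 ≈ -120.90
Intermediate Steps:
O = -10 (O = -5*2 = -10)
h(C) = -9/10 (h(C) = 9/(-10) = 9*(-⅒) = -9/10)
(h(-13) + ((-556 + 1030) - 37)) + (1025 - 1*1582) = (-9/10 + ((-556 + 1030) - 37)) + (1025 - 1*1582) = (-9/10 + (474 - 37)) + (1025 - 1582) = (-9/10 + 437) - 557 = 4361/10 - 557 = -1209/10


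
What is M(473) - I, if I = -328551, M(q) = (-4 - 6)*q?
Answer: 323821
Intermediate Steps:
M(q) = -10*q
M(473) - I = -10*473 - 1*(-328551) = -4730 + 328551 = 323821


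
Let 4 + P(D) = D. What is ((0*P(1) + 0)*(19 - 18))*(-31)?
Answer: 0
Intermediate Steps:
P(D) = -4 + D
((0*P(1) + 0)*(19 - 18))*(-31) = ((0*(-4 + 1) + 0)*(19 - 18))*(-31) = ((0*(-3) + 0)*1)*(-31) = ((0 + 0)*1)*(-31) = (0*1)*(-31) = 0*(-31) = 0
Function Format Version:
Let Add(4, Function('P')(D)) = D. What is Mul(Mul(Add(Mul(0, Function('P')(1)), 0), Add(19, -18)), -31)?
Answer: 0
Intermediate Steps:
Function('P')(D) = Add(-4, D)
Mul(Mul(Add(Mul(0, Function('P')(1)), 0), Add(19, -18)), -31) = Mul(Mul(Add(Mul(0, Add(-4, 1)), 0), Add(19, -18)), -31) = Mul(Mul(Add(Mul(0, -3), 0), 1), -31) = Mul(Mul(Add(0, 0), 1), -31) = Mul(Mul(0, 1), -31) = Mul(0, -31) = 0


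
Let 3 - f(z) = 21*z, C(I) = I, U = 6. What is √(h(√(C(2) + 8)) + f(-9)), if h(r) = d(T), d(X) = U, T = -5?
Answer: 3*√22 ≈ 14.071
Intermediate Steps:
f(z) = 3 - 21*z
d(X) = 6
h(r) = 6
√(h(√(C(2) + 8)) + f(-9)) = √(6 + (3 - 21*(-9))) = √(6 + (3 + 189)) = √(6 + 192) = √198 = 3*√22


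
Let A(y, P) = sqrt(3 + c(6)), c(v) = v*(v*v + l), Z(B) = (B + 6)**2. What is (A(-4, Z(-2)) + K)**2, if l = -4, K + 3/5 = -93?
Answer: 223899/25 - 936*sqrt(195)/5 ≈ 6341.9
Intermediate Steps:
K = -468/5 (K = -3/5 - 93 = -468/5 ≈ -93.600)
Z(B) = (6 + B)**2
c(v) = v*(-4 + v**2) (c(v) = v*(v*v - 4) = v*(v**2 - 4) = v*(-4 + v**2))
A(y, P) = sqrt(195) (A(y, P) = sqrt(3 + 6*(-4 + 6**2)) = sqrt(3 + 6*(-4 + 36)) = sqrt(3 + 6*32) = sqrt(3 + 192) = sqrt(195))
(A(-4, Z(-2)) + K)**2 = (sqrt(195) - 468/5)**2 = (-468/5 + sqrt(195))**2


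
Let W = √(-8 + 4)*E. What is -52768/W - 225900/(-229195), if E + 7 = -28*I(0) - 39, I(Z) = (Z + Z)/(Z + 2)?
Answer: 45180/45839 - 13192*I/23 ≈ 0.98562 - 573.57*I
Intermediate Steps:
I(Z) = 2*Z/(2 + Z) (I(Z) = (2*Z)/(2 + Z) = 2*Z/(2 + Z))
E = -46 (E = -7 + (-56*0/(2 + 0) - 39) = -7 + (-56*0/2 - 39) = -7 + (-28*0 - 39) = -7 + (0 - 39) = -7 - 39 = -46)
W = -92*I (W = √(-8 + 4)*(-46) = √(-4)*(-46) = (2*I)*(-46) = -92*I ≈ -92.0*I)
-52768/W - 225900/(-229195) = -52768*I/92 - 225900/(-229195) = -13192*I/23 - 225900*(-1/229195) = -13192*I/23 + 45180/45839 = 45180/45839 - 13192*I/23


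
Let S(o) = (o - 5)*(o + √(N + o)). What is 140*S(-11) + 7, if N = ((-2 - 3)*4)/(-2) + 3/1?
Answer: 24647 - 2240*√2 ≈ 21479.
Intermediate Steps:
N = 13 (N = -5*4*(-½) + 3*1 = -20*(-½) + 3 = 10 + 3 = 13)
S(o) = (-5 + o)*(o + √(13 + o)) (S(o) = (o - 5)*(o + √(13 + o)) = (-5 + o)*(o + √(13 + o)))
140*S(-11) + 7 = 140*((-11)² - 5*(-11) - 5*√(13 - 11) - 11*√(13 - 11)) + 7 = 140*(121 + 55 - 5*√2 - 11*√2) + 7 = 140*(176 - 16*√2) + 7 = (24640 - 2240*√2) + 7 = 24647 - 2240*√2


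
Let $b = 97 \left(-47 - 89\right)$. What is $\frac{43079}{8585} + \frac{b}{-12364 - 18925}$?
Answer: $\frac{1461152151}{268616065} \approx 5.4396$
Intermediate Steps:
$b = -13192$ ($b = 97 \left(-136\right) = -13192$)
$\frac{43079}{8585} + \frac{b}{-12364 - 18925} = \frac{43079}{8585} - \frac{13192}{-12364 - 18925} = 43079 \cdot \frac{1}{8585} - \frac{13192}{-31289} = \frac{43079}{8585} - - \frac{13192}{31289} = \frac{43079}{8585} + \frac{13192}{31289} = \frac{1461152151}{268616065}$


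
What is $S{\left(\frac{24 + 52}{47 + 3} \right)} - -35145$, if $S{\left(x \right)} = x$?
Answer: $\frac{878663}{25} \approx 35147.0$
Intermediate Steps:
$S{\left(\frac{24 + 52}{47 + 3} \right)} - -35145 = \frac{24 + 52}{47 + 3} - -35145 = \frac{76}{50} + 35145 = 76 \cdot \frac{1}{50} + 35145 = \frac{38}{25} + 35145 = \frac{878663}{25}$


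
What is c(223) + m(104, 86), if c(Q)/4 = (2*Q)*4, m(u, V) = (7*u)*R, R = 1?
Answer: 7864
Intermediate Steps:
m(u, V) = 7*u (m(u, V) = (7*u)*1 = 7*u)
c(Q) = 32*Q (c(Q) = 4*((2*Q)*4) = 4*(8*Q) = 32*Q)
c(223) + m(104, 86) = 32*223 + 7*104 = 7136 + 728 = 7864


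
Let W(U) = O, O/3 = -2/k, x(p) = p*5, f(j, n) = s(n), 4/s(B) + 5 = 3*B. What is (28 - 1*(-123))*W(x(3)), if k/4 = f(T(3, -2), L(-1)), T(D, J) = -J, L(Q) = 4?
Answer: -3171/8 ≈ -396.38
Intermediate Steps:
s(B) = 4/(-5 + 3*B)
f(j, n) = 4/(-5 + 3*n)
k = 16/7 (k = 4*(4/(-5 + 3*4)) = 4*(4/(-5 + 12)) = 4*(4/7) = 16/7 ≈ 2.2857)
x(p) = 5*p
O = -21/8 (O = 3*(-2/16/7) = 3*(-2*7/16) = 3*(-7/8) = -21/8 ≈ -2.6250)
W(U) = -21/8
(28 - 1*(-123))*W(x(3)) = (28 - 1*(-123))*(-21/8) = (28 + 123)*(-21/8) = 151*(-21/8) = -3171/8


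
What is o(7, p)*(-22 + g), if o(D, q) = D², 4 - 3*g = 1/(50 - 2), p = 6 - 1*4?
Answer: -145873/144 ≈ -1013.0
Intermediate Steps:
p = 2 (p = 6 - 4 = 2)
g = 191/144 (g = 4/3 - 1/(3*(50 - 2)) = 4/3 - ⅓/48 = 4/3 - ⅓*1/48 = 4/3 - 1/144 = 191/144 ≈ 1.3264)
o(7, p)*(-22 + g) = 7²*(-22 + 191/144) = 49*(-2977/144) = -145873/144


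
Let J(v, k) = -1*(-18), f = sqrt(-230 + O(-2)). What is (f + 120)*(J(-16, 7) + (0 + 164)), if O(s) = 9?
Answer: 21840 + 182*I*sqrt(221) ≈ 21840.0 + 2705.6*I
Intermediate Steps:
f = I*sqrt(221) (f = sqrt(-230 + 9) = sqrt(-221) = I*sqrt(221) ≈ 14.866*I)
J(v, k) = 18
(f + 120)*(J(-16, 7) + (0 + 164)) = (I*sqrt(221) + 120)*(18 + (0 + 164)) = (120 + I*sqrt(221))*(18 + 164) = (120 + I*sqrt(221))*182 = 21840 + 182*I*sqrt(221)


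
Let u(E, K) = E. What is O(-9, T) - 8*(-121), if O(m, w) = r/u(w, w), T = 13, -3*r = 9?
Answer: 12581/13 ≈ 967.77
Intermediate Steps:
r = -3 (r = -⅓*9 = -3)
O(m, w) = -3/w
O(-9, T) - 8*(-121) = -3/13 - 8*(-121) = -3*1/13 + 968 = -3/13 + 968 = 12581/13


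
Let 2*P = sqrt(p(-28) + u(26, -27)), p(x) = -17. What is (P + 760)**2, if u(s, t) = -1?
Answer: 1155191/2 + 2280*I*sqrt(2) ≈ 5.776e+5 + 3224.4*I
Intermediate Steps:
P = 3*I*sqrt(2)/2 (P = sqrt(-17 - 1)/2 = sqrt(-18)/2 = (3*I*sqrt(2))/2 = 3*I*sqrt(2)/2 ≈ 2.1213*I)
(P + 760)**2 = (3*I*sqrt(2)/2 + 760)**2 = (760 + 3*I*sqrt(2)/2)**2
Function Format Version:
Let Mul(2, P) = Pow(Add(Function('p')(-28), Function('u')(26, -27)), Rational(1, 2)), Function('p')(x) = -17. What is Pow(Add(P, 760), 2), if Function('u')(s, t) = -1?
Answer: Add(Rational(1155191, 2), Mul(2280, I, Pow(2, Rational(1, 2)))) ≈ Add(5.7760e+5, Mul(3224.4, I))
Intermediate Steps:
P = Mul(Rational(3, 2), I, Pow(2, Rational(1, 2))) (P = Mul(Rational(1, 2), Pow(Add(-17, -1), Rational(1, 2))) = Mul(Rational(1, 2), Pow(-18, Rational(1, 2))) = Mul(Rational(1, 2), Mul(3, I, Pow(2, Rational(1, 2)))) = Mul(Rational(3, 2), I, Pow(2, Rational(1, 2))) ≈ Mul(2.1213, I))
Pow(Add(P, 760), 2) = Pow(Add(Mul(Rational(3, 2), I, Pow(2, Rational(1, 2))), 760), 2) = Pow(Add(760, Mul(Rational(3, 2), I, Pow(2, Rational(1, 2)))), 2)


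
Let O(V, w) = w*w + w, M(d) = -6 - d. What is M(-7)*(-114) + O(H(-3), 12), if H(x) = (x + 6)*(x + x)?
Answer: 42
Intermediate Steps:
H(x) = 2*x*(6 + x) (H(x) = (6 + x)*(2*x) = 2*x*(6 + x))
O(V, w) = w + w² (O(V, w) = w² + w = w + w²)
M(-7)*(-114) + O(H(-3), 12) = (-6 - 1*(-7))*(-114) + 12*(1 + 12) = (-6 + 7)*(-114) + 12*13 = 1*(-114) + 156 = -114 + 156 = 42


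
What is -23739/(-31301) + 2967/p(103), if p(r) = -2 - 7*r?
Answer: -25235590/7543541 ≈ -3.3453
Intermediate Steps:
-23739/(-31301) + 2967/p(103) = -23739/(-31301) + 2967/(-2 - 7*103) = -23739*(-1/31301) + 2967/(-2 - 721) = 23739/31301 + 2967/(-723) = 23739/31301 + 2967*(-1/723) = 23739/31301 - 989/241 = -25235590/7543541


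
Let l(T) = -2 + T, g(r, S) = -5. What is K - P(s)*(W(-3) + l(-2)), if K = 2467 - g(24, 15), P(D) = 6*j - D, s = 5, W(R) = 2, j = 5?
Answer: 2522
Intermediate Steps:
P(D) = 30 - D (P(D) = 6*5 - D = 30 - D)
K = 2472 (K = 2467 - 1*(-5) = 2467 + 5 = 2472)
K - P(s)*(W(-3) + l(-2)) = 2472 - (30 - 1*5)*(2 + (-2 - 2)) = 2472 - (30 - 5)*(2 - 4) = 2472 - 25*(-2) = 2472 - 1*(-50) = 2472 + 50 = 2522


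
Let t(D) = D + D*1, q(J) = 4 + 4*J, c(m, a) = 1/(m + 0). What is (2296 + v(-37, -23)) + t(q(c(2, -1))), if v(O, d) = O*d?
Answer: 3159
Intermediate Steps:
c(m, a) = 1/m
t(D) = 2*D (t(D) = D + D = 2*D)
(2296 + v(-37, -23)) + t(q(c(2, -1))) = (2296 - 37*(-23)) + 2*(4 + 4/2) = (2296 + 851) + 2*(4 + 4*(½)) = 3147 + 2*(4 + 2) = 3147 + 2*6 = 3147 + 12 = 3159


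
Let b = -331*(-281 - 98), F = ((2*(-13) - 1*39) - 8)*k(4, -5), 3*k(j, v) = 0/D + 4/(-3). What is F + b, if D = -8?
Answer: 1129333/9 ≈ 1.2548e+5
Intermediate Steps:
k(j, v) = -4/9 (k(j, v) = (0/(-8) + 4/(-3))/3 = (0*(-1/8) + 4*(-1/3))/3 = (0 - 4/3)/3 = (1/3)*(-4/3) = -4/9)
F = 292/9 (F = ((2*(-13) - 1*39) - 8)*(-4/9) = ((-26 - 39) - 8)*(-4/9) = (-65 - 8)*(-4/9) = -73*(-4/9) = 292/9 ≈ 32.444)
b = 125449 (b = -331*(-379) = 125449)
F + b = 292/9 + 125449 = 1129333/9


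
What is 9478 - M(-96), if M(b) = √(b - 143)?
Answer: 9478 - I*√239 ≈ 9478.0 - 15.46*I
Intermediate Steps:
M(b) = √(-143 + b)
9478 - M(-96) = 9478 - √(-143 - 96) = 9478 - √(-239) = 9478 - I*√239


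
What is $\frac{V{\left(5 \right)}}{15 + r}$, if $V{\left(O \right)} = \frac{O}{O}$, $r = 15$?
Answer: $\frac{1}{30} \approx 0.033333$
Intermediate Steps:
$V{\left(O \right)} = 1$
$\frac{V{\left(5 \right)}}{15 + r} = \frac{1}{15 + 15} \cdot 1 = \frac{1}{30} \cdot 1 = \frac{1}{30}$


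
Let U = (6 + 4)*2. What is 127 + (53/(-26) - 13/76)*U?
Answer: 20454/247 ≈ 82.810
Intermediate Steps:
U = 20 (U = 10*2 = 20)
127 + (53/(-26) - 13/76)*U = 127 + (53/(-26) - 13/76)*20 = 127 + (53*(-1/26) - 13*1/76)*20 = 127 + (-53/26 - 13/76)*20 = 127 - 2183/988*20 = 127 - 10915/247 = 20454/247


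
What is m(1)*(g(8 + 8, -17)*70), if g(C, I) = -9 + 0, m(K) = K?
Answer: -630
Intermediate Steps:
g(C, I) = -9
m(1)*(g(8 + 8, -17)*70) = 1*(-9*70) = 1*(-630) = -630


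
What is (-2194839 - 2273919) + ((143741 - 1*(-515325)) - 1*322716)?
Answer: -4132408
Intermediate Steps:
(-2194839 - 2273919) + ((143741 - 1*(-515325)) - 1*322716) = -4468758 + ((143741 + 515325) - 322716) = -4468758 + (659066 - 322716) = -4468758 + 336350 = -4132408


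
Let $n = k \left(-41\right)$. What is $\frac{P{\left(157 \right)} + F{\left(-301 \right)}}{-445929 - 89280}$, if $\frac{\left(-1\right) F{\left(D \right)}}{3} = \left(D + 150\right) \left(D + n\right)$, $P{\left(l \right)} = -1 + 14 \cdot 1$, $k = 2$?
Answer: $\frac{173486}{535209} \approx 0.32415$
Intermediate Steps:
$n = -82$ ($n = 2 \left(-41\right) = -82$)
$P{\left(l \right)} = 13$ ($P{\left(l \right)} = -1 + 14 = 13$)
$F{\left(D \right)} = - 3 \left(-82 + D\right) \left(150 + D\right)$ ($F{\left(D \right)} = - 3 \left(D + 150\right) \left(D - 82\right) = - 3 \left(150 + D\right) \left(-82 + D\right) = - 3 \left(-82 + D\right) \left(150 + D\right)$)
$\frac{P{\left(157 \right)} + F{\left(-301 \right)}}{-445929 - 89280} = \frac{13 - \left(-98304 + 271803\right)}{-445929 - 89280} = \frac{13 + \left(36900 + 61404 - 271803\right)}{-535209} = \left(13 + \left(36900 + 61404 - 271803\right)\right) \left(- \frac{1}{535209}\right) = \left(13 - 173499\right) \left(- \frac{1}{535209}\right) = \left(-173486\right) \left(- \frac{1}{535209}\right) = \frac{173486}{535209}$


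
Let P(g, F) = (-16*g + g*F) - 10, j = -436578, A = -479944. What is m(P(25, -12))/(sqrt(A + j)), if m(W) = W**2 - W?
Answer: -252405*I*sqrt(916522)/458261 ≈ -527.3*I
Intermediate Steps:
P(g, F) = -10 - 16*g + F*g (P(g, F) = (-16*g + F*g) - 10 = -10 - 16*g + F*g)
m(P(25, -12))/(sqrt(A + j)) = ((-10 - 16*25 - 12*25)*(-1 + (-10 - 16*25 - 12*25)))/(sqrt(-479944 - 436578)) = ((-10 - 400 - 300)*(-1 + (-10 - 400 - 300)))/(sqrt(-916522)) = (-710*(-1 - 710))/((I*sqrt(916522))) = (-710*(-711))*(-I*sqrt(916522)/916522) = 504810*(-I*sqrt(916522)/916522) = -252405*I*sqrt(916522)/458261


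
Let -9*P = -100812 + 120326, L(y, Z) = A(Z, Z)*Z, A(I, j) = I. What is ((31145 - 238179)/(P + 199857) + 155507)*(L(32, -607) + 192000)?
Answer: 155062807468698563/1779199 ≈ 8.7153e+10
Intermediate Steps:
L(y, Z) = Z² (L(y, Z) = Z*Z = Z²)
P = -19514/9 (P = -(-100812 + 120326)/9 = -⅑*19514 = -19514/9 ≈ -2168.2)
((31145 - 238179)/(P + 199857) + 155507)*(L(32, -607) + 192000) = ((31145 - 238179)/(-19514/9 + 199857) + 155507)*((-607)² + 192000) = (-207034/1779199/9 + 155507)*(368449 + 192000) = (-207034*9/1779199 + 155507)*560449 = (-1863306/1779199 + 155507)*560449 = (276676035587/1779199)*560449 = 155062807468698563/1779199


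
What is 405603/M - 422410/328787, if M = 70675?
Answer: 9409378801/2112456475 ≈ 4.4542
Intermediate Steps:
405603/M - 422410/328787 = 405603/70675 - 422410/328787 = 405603*(1/70675) - 422410*1/328787 = 36873/6425 - 422410/328787 = 9409378801/2112456475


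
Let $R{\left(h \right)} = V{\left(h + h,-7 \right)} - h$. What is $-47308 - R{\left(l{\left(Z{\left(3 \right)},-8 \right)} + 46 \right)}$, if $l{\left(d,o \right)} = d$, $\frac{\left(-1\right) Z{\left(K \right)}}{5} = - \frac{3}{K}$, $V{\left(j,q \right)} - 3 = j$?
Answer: $-47362$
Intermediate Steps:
$V{\left(j,q \right)} = 3 + j$
$Z{\left(K \right)} = \frac{15}{K}$ ($Z{\left(K \right)} = - 5 \left(- \frac{3}{K}\right) = \frac{15}{K}$)
$R{\left(h \right)} = 3 + h$ ($R{\left(h \right)} = \left(3 + \left(h + h\right)\right) - h = \left(3 + 2 h\right) - h = 3 + h$)
$-47308 - R{\left(l{\left(Z{\left(3 \right)},-8 \right)} + 46 \right)} = -47308 - \left(3 + \left(\frac{15}{3} + 46\right)\right) = -47308 - \left(3 + \left(15 \cdot \frac{1}{3} + 46\right)\right) = -47308 - \left(3 + \left(5 + 46\right)\right) = -47308 - \left(3 + 51\right) = -47308 - 54 = -47362$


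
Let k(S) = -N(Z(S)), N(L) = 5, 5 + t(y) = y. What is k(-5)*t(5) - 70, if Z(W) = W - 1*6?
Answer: -70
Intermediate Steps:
t(y) = -5 + y
Z(W) = -6 + W (Z(W) = W - 6 = -6 + W)
k(S) = -5 (k(S) = -1*5 = -5)
k(-5)*t(5) - 70 = -5*(-5 + 5) - 70 = -5*0 - 70 = 0 - 70 = -70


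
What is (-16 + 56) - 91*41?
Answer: -3691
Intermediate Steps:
(-16 + 56) - 91*41 = 40 - 3731 = -3691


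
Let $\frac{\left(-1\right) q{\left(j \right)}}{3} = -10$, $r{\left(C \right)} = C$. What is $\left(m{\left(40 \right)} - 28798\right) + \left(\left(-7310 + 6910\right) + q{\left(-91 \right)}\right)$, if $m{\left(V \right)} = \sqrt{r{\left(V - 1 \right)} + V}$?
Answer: $-29168 + \sqrt{79} \approx -29159.0$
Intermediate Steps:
$q{\left(j \right)} = 30$ ($q{\left(j \right)} = \left(-3\right) \left(-10\right) = 30$)
$m{\left(V \right)} = \sqrt{-1 + 2 V}$ ($m{\left(V \right)} = \sqrt{\left(V - 1\right) + V} = \sqrt{\left(-1 + V\right) + V} = \sqrt{-1 + 2 V}$)
$\left(m{\left(40 \right)} - 28798\right) + \left(\left(-7310 + 6910\right) + q{\left(-91 \right)}\right) = \left(\sqrt{-1 + 2 \cdot 40} - 28798\right) + \left(\left(-7310 + 6910\right) + 30\right) = \left(\sqrt{-1 + 80} - 28798\right) + \left(-400 + 30\right) = \left(\sqrt{79} - 28798\right) - 370 = \left(-28798 + \sqrt{79}\right) - 370 = -29168 + \sqrt{79}$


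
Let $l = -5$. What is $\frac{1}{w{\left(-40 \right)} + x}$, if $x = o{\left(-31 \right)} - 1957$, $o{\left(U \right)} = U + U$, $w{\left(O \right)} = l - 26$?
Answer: $- \frac{1}{2050} \approx -0.0004878$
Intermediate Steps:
$w{\left(O \right)} = -31$ ($w{\left(O \right)} = -5 - 26 = -31$)
$o{\left(U \right)} = 2 U$
$x = -2019$ ($x = 2 \left(-31\right) - 1957 = -62 - 1957 = -2019$)
$\frac{1}{w{\left(-40 \right)} + x} = \frac{1}{-31 - 2019} = \frac{1}{-2050} = - \frac{1}{2050}$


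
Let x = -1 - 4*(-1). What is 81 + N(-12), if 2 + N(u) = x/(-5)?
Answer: 392/5 ≈ 78.400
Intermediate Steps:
x = 3 (x = -1 + 4 = 3)
N(u) = -13/5 (N(u) = -2 + 3/(-5) = -2 + 3*(-1/5) = -2 - 3/5 = -13/5)
81 + N(-12) = 81 - 13/5 = 392/5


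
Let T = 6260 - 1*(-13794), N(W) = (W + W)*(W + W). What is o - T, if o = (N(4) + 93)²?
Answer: 4595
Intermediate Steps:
N(W) = 4*W² (N(W) = (2*W)*(2*W) = 4*W²)
o = 24649 (o = (4*4² + 93)² = (4*16 + 93)² = (64 + 93)² = 157² = 24649)
T = 20054 (T = 6260 + 13794 = 20054)
o - T = 24649 - 1*20054 = 24649 - 20054 = 4595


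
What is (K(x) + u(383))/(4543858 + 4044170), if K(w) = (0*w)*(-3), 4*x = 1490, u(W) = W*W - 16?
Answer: 48891/2862676 ≈ 0.017079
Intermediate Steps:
u(W) = -16 + W² (u(W) = W² - 16 = -16 + W²)
x = 745/2 (x = (¼)*1490 = 745/2 ≈ 372.50)
K(w) = 0 (K(w) = 0*(-3) = 0)
(K(x) + u(383))/(4543858 + 4044170) = (0 + (-16 + 383²))/(4543858 + 4044170) = (0 + (-16 + 146689))/8588028 = (0 + 146673)*(1/8588028) = 146673*(1/8588028) = 48891/2862676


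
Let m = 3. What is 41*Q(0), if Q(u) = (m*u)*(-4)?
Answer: 0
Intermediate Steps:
Q(u) = -12*u (Q(u) = (3*u)*(-4) = -12*u)
41*Q(0) = 41*(-12*0) = 41*0 = 0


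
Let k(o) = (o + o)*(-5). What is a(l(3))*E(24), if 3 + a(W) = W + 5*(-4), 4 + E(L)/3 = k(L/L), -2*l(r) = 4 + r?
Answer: 1113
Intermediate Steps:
l(r) = -2 - r/2 (l(r) = -(4 + r)/2 = -2 - r/2)
k(o) = -10*o (k(o) = (2*o)*(-5) = -10*o)
E(L) = -42 (E(L) = -12 + 3*(-10*L/L) = -12 + 3*(-10*1) = -12 + 3*(-10) = -12 - 30 = -42)
a(W) = -23 + W (a(W) = -3 + (W + 5*(-4)) = -3 + (W - 20) = -3 + (-20 + W) = -23 + W)
a(l(3))*E(24) = (-23 + (-2 - ½*3))*(-42) = (-23 + (-2 - 3/2))*(-42) = (-23 - 7/2)*(-42) = -53/2*(-42) = 1113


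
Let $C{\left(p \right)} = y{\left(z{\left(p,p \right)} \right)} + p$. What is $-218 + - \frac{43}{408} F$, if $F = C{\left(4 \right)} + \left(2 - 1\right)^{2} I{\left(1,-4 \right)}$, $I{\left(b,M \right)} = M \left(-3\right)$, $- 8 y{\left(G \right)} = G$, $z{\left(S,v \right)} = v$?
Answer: $- \frac{179221}{816} \approx -219.63$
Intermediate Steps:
$y{\left(G \right)} = - \frac{G}{8}$
$C{\left(p \right)} = \frac{7 p}{8}$ ($C{\left(p \right)} = - \frac{p}{8} + p = \frac{7 p}{8}$)
$I{\left(b,M \right)} = - 3 M$
$F = \frac{31}{2}$ ($F = \frac{7}{8} \cdot 4 + \left(2 - 1\right)^{2} \left(\left(-3\right) \left(-4\right)\right) = \frac{7}{2} + 1^{2} \cdot 12 = \frac{7}{2} + 1 \cdot 12 = \frac{7}{2} + 12 = \frac{31}{2} \approx 15.5$)
$-218 + - \frac{43}{408} F = -218 + - \frac{43}{408} \cdot \frac{31}{2} = -218 + \left(-43\right) \frac{1}{408} \cdot \frac{31}{2} = -218 - \frac{1333}{816} = - \frac{179221}{816}$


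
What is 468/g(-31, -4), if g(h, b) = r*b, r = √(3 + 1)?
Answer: -117/2 ≈ -58.500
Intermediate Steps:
r = 2 (r = √4 = 2)
g(h, b) = 2*b
468/g(-31, -4) = 468/((2*(-4))) = 468/(-8) = 468*(-⅛) = -117/2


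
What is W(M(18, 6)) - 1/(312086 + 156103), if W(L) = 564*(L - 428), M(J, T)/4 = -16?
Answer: -129916829233/468189 ≈ -2.7749e+5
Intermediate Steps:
M(J, T) = -64 (M(J, T) = 4*(-16) = -64)
W(L) = -241392 + 564*L (W(L) = 564*(-428 + L) = -241392 + 564*L)
W(M(18, 6)) - 1/(312086 + 156103) = (-241392 + 564*(-64)) - 1/(312086 + 156103) = (-241392 - 36096) - 1/468189 = -277488 - 1*1/468189 = -277488 - 1/468189 = -129916829233/468189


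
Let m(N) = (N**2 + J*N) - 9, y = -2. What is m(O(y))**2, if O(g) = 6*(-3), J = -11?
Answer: 263169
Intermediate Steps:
O(g) = -18
m(N) = -9 + N**2 - 11*N (m(N) = (N**2 - 11*N) - 9 = -9 + N**2 - 11*N)
m(O(y))**2 = (-9 + (-18)**2 - 11*(-18))**2 = (-9 + 324 + 198)**2 = 513**2 = 263169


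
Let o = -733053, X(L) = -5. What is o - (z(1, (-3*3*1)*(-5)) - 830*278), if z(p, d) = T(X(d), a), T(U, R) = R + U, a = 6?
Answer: -502314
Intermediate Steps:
z(p, d) = 1 (z(p, d) = 6 - 5 = 1)
o - (z(1, (-3*3*1)*(-5)) - 830*278) = -733053 - (1 - 830*278) = -733053 - (1 - 230740) = -733053 - 1*(-230739) = -733053 + 230739 = -502314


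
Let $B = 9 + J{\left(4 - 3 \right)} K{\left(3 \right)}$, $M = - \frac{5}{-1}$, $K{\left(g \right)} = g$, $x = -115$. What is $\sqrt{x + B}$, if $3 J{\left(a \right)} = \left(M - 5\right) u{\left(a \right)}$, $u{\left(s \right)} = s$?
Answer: $i \sqrt{106} \approx 10.296 i$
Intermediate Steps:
$M = 5$ ($M = \left(-5\right) \left(-1\right) = 5$)
$J{\left(a \right)} = 0$ ($J{\left(a \right)} = \frac{\left(5 - 5\right) a}{3} = \frac{0 a}{3} = \frac{1}{3} \cdot 0 = 0$)
$B = 9$ ($B = 9 + 0 \cdot 3 = 9 + 0 = 9$)
$\sqrt{x + B} = \sqrt{-115 + 9} = \sqrt{-106} = i \sqrt{106}$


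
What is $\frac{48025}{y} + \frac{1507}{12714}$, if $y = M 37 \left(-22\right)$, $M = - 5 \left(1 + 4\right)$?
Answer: $\frac{6412573}{2587299} \approx 2.4785$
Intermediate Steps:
$M = -25$ ($M = \left(-5\right) 5 = -25$)
$y = 20350$ ($y = \left(-25\right) 37 \left(-22\right) = \left(-925\right) \left(-22\right) = 20350$)
$\frac{48025}{y} + \frac{1507}{12714} = \frac{48025}{20350} + \frac{1507}{12714} = 48025 \cdot \frac{1}{20350} + 1507 \cdot \frac{1}{12714} = \frac{1921}{814} + \frac{1507}{12714} = \frac{6412573}{2587299}$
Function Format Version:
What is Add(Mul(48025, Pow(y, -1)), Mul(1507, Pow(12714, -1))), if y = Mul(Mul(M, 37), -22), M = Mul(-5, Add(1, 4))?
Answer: Rational(6412573, 2587299) ≈ 2.4785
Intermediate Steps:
M = -25 (M = Mul(-5, 5) = -25)
y = 20350 (y = Mul(Mul(-25, 37), -22) = Mul(-925, -22) = 20350)
Add(Mul(48025, Pow(y, -1)), Mul(1507, Pow(12714, -1))) = Add(Mul(48025, Pow(20350, -1)), Mul(1507, Pow(12714, -1))) = Add(Mul(48025, Rational(1, 20350)), Mul(1507, Rational(1, 12714))) = Add(Rational(1921, 814), Rational(1507, 12714)) = Rational(6412573, 2587299)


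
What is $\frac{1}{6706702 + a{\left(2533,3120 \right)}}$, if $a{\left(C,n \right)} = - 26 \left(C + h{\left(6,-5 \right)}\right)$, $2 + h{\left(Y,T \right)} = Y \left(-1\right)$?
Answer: $\frac{1}{6641052} \approx 1.5058 \cdot 10^{-7}$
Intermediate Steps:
$h{\left(Y,T \right)} = -2 - Y$ ($h{\left(Y,T \right)} = -2 + Y \left(-1\right) = -2 - Y$)
$a{\left(C,n \right)} = 208 - 26 C$ ($a{\left(C,n \right)} = - 26 \left(C - 8\right) = - 26 \left(-8 + C\right) = 208 - 26 C$)
$\frac{1}{6706702 + a{\left(2533,3120 \right)}} = \frac{1}{6706702 + \left(208 - 65858\right)} = \frac{1}{6706702 - 65650} = \frac{1}{6641052}$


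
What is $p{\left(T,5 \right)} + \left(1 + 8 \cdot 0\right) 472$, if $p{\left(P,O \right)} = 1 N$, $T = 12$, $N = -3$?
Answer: $469$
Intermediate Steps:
$p{\left(P,O \right)} = -3$ ($p{\left(P,O \right)} = 1 \left(-3\right) = -3$)
$p{\left(T,5 \right)} + \left(1 + 8 \cdot 0\right) 472 = -3 + \left(1 + 8 \cdot 0\right) 472 = -3 + \left(1 + 0\right) 472 = -3 + 1 \cdot 472 = -3 + 472 = 469$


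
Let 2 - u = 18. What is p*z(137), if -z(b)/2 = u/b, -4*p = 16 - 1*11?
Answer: -40/137 ≈ -0.29197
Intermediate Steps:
p = -5/4 (p = -(16 - 1*11)/4 = -(16 - 11)/4 = -1/4*5 = -5/4 ≈ -1.2500)
u = -16 (u = 2 - 1*18 = 2 - 18 = -16)
z(b) = 32/b (z(b) = -(-32)/b = 32/b)
p*z(137) = -40/137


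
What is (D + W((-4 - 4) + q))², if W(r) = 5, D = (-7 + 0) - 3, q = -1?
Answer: 25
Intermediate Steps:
D = -10 (D = -7 - 3 = -10)
(D + W((-4 - 4) + q))² = (-10 + 5)² = (-5)² = 25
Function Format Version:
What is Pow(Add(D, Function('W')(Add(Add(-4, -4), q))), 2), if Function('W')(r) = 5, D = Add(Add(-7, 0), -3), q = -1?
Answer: 25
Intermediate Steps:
D = -10 (D = Add(-7, -3) = -10)
Pow(Add(D, Function('W')(Add(Add(-4, -4), q))), 2) = Pow(Add(-10, 5), 2) = Pow(-5, 2) = 25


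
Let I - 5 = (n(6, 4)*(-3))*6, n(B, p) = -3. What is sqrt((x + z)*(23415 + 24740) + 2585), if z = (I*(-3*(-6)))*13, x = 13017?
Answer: 5*sqrt(51666566) ≈ 35940.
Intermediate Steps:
I = 59 (I = 5 - 3*(-3)*6 = 5 + 9*6 = 5 + 54 = 59)
z = 13806 (z = (59*(-3*(-6)))*13 = (59*18)*13 = 1062*13 = 13806)
sqrt((x + z)*(23415 + 24740) + 2585) = sqrt((13017 + 13806)*(23415 + 24740) + 2585) = sqrt(26823*48155 + 2585) = sqrt(1291661565 + 2585) = sqrt(1291664150) = 5*sqrt(51666566)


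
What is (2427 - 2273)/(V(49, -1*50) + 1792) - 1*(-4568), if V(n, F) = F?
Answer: 3978805/871 ≈ 4568.1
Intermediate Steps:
(2427 - 2273)/(V(49, -1*50) + 1792) - 1*(-4568) = (2427 - 2273)/(-1*50 + 1792) - 1*(-4568) = 154/(-50 + 1792) + 4568 = 154/1742 + 4568 = 154*(1/1742) + 4568 = 77/871 + 4568 = 3978805/871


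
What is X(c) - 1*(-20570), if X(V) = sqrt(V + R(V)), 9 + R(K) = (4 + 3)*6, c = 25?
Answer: 20570 + sqrt(58) ≈ 20578.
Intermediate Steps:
R(K) = 33 (R(K) = -9 + (4 + 3)*6 = -9 + 7*6 = -9 + 42 = 33)
X(V) = sqrt(33 + V) (X(V) = sqrt(V + 33) = sqrt(33 + V))
X(c) - 1*(-20570) = sqrt(33 + 25) - 1*(-20570) = sqrt(58) + 20570 = 20570 + sqrt(58)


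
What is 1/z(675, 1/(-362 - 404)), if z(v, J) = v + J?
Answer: 766/517049 ≈ 0.0014815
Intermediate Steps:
z(v, J) = J + v
1/z(675, 1/(-362 - 404)) = 1/(1/(-362 - 404) + 675) = 1/(1/(-766) + 675) = 1/(-1/766 + 675) = 1/(517049/766) = 766/517049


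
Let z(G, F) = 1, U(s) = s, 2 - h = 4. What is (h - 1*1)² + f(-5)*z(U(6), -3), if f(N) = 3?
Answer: 12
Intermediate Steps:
h = -2 (h = 2 - 1*4 = 2 - 4 = -2)
(h - 1*1)² + f(-5)*z(U(6), -3) = (-2 - 1*1)² + 3*1 = (-2 - 1)² + 3 = (-3)² + 3 = 9 + 3 = 12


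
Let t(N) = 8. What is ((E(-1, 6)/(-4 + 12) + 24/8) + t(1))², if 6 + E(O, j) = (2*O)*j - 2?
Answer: 289/4 ≈ 72.250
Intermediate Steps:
E(O, j) = -8 + 2*O*j (E(O, j) = -6 + ((2*O)*j - 2) = -6 + (2*O*j - 2) = -6 + (-2 + 2*O*j) = -8 + 2*O*j)
((E(-1, 6)/(-4 + 12) + 24/8) + t(1))² = (((-8 + 2*(-1)*6)/(-4 + 12) + 24/8) + 8)² = (((-8 - 12)/8 + 24*(⅛)) + 8)² = ((-20*⅛ + 3) + 8)² = ((-5/2 + 3) + 8)² = (½ + 8)² = (17/2)² = 289/4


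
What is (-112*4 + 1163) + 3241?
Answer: 3956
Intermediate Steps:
(-112*4 + 1163) + 3241 = (-448 + 1163) + 3241 = 715 + 3241 = 3956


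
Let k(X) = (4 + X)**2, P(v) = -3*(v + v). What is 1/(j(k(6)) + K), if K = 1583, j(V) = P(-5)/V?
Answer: 10/15833 ≈ 0.00063159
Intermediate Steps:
P(v) = -6*v
j(V) = 30/V (j(V) = (-6*(-5))/V = 30/V)
1/(j(k(6)) + K) = 1/(30/((4 + 6)**2) + 1583) = 1/(30/(10**2) + 1583) = 1/(30/100 + 1583) = 1/(30*(1/100) + 1583) = 1/(3/10 + 1583) = 1/(15833/10) = 10/15833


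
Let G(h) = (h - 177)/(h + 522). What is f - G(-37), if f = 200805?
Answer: 97390639/485 ≈ 2.0081e+5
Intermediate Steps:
G(h) = (-177 + h)/(522 + h)
f - G(-37) = 200805 - (-177 - 37)/(522 - 37) = 200805 - (-214)/485 = 200805 - 1*(-214/485) = 200805 + 214/485 = 97390639/485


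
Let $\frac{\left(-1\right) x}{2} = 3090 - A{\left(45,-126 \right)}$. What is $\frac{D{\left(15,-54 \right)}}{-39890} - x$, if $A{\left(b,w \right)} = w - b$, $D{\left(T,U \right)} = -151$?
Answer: $\frac{260162731}{39890} \approx 6522.0$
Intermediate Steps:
$x = -6522$ ($x = - 2 \left(3090 - \left(-126 - 45\right)\right) = - 2 \left(3090 - -171\right) = - 2 \left(3090 + 171\right) = \left(-2\right) 3261 = -6522$)
$\frac{D{\left(15,-54 \right)}}{-39890} - x = - \frac{151}{-39890} - -6522 = \left(-151\right) \left(- \frac{1}{39890}\right) + 6522 = \frac{151}{39890} + 6522 = \frac{260162731}{39890}$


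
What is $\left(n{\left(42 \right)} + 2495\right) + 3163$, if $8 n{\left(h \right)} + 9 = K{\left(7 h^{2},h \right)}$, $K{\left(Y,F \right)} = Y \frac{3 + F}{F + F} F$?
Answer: $\frac{323085}{8} \approx 40386.0$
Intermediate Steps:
$K{\left(Y,F \right)} = \frac{Y \left(3 + F\right)}{2}$ ($K{\left(Y,F \right)} = Y \frac{3 + F}{2 F} F = \frac{Y \left(3 + F\right)}{2 F} F = \frac{Y \left(3 + F\right)}{2}$)
$n{\left(h \right)} = - \frac{9}{8} + \frac{7 h^{2} \left(3 + h\right)}{16}$ ($n{\left(h \right)} = - \frac{9}{8} + \frac{\frac{1}{2} \cdot 7 h^{2} \left(3 + h\right)}{8} = - \frac{9}{8} + \frac{\frac{7}{2} h^{2} \left(3 + h\right)}{8} = - \frac{9}{8} + \frac{7 h^{2} \left(3 + h\right)}{16}$)
$\left(n{\left(42 \right)} + 2495\right) + 3163 = \left(\left(- \frac{9}{8} + \frac{7 \cdot 42^{2} \left(3 + 42\right)}{16}\right) + 2495\right) + 3163 = \left(\left(- \frac{9}{8} + \frac{7}{16} \cdot 1764 \cdot 45\right) + 2495\right) + 3163 = \left(\left(- \frac{9}{8} + \frac{138915}{4}\right) + 2495\right) + 3163 = \left(\frac{277821}{8} + 2495\right) + 3163 = \frac{297781}{8} + 3163 = \frac{323085}{8}$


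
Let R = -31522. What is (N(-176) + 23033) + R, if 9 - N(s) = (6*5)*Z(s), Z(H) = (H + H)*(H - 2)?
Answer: -1888160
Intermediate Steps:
Z(H) = 2*H*(-2 + H) (Z(H) = (2*H)*(-2 + H) = 2*H*(-2 + H))
N(s) = 9 - 60*s*(-2 + s) (N(s) = 9 - 6*5*2*s*(-2 + s) = 9 - 30*2*s*(-2 + s) = 9 - 60*s*(-2 + s))
(N(-176) + 23033) + R = ((9 - 60*(-176)*(-2 - 176)) + 23033) - 31522 = ((9 - 60*(-176)*(-178)) + 23033) - 31522 = ((9 - 1879680) + 23033) - 31522 = (-1879671 + 23033) - 31522 = -1856638 - 31522 = -1888160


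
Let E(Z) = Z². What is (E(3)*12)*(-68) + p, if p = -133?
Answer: -7477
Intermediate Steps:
(E(3)*12)*(-68) + p = (3²*12)*(-68) - 133 = (9*12)*(-68) - 133 = 108*(-68) - 133 = -7344 - 133 = -7477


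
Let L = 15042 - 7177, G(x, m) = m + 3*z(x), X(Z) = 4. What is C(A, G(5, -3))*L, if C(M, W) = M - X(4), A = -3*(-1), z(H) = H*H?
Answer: -7865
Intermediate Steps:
z(H) = H**2
A = 3
G(x, m) = m + 3*x**2
C(M, W) = -4 + M (C(M, W) = M - 1*4 = M - 4 = -4 + M)
L = 7865
C(A, G(5, -3))*L = (-4 + 3)*7865 = -1*7865 = -7865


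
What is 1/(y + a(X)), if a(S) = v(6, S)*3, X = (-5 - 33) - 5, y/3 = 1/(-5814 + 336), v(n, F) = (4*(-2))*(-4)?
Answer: 1826/175295 ≈ 0.010417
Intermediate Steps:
v(n, F) = 32 (v(n, F) = -8*(-4) = 32)
y = -1/1826 (y = 3/(-5814 + 336) = 3/(-5478) = 3*(-1/5478) = -1/1826 ≈ -0.00054764)
X = -43 (X = -38 - 5 = -43)
a(S) = 96 (a(S) = 32*3 = 96)
1/(y + a(X)) = 1/(-1/1826 + 96) = 1/(175295/1826) = 1826/175295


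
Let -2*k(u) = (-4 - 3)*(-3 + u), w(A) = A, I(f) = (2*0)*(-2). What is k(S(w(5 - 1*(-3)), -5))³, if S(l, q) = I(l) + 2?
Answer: -343/8 ≈ -42.875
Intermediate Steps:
I(f) = 0 (I(f) = 0*(-2) = 0)
S(l, q) = 2 (S(l, q) = 0 + 2 = 2)
k(u) = -21/2 + 7*u/2 (k(u) = -(-4 - 3)*(-3 + u)/2 = -(-7)*(-3 + u)/2 = -(21 - 7*u)/2 = -21/2 + 7*u/2)
k(S(w(5 - 1*(-3)), -5))³ = (-21/2 + (7/2)*2)³ = (-21/2 + 7)³ = (-7/2)³ = -343/8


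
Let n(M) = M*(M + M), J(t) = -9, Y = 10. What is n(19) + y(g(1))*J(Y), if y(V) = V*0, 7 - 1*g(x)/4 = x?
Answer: 722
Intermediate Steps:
n(M) = 2*M**2 (n(M) = M*(2*M) = 2*M**2)
g(x) = 28 - 4*x
y(V) = 0
n(19) + y(g(1))*J(Y) = 2*19**2 + 0*(-9) = 2*361 + 0 = 722 + 0 = 722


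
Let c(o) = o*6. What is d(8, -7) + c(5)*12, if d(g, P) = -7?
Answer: 353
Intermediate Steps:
c(o) = 6*o
d(8, -7) + c(5)*12 = -7 + (6*5)*12 = -7 + 30*12 = -7 + 360 = 353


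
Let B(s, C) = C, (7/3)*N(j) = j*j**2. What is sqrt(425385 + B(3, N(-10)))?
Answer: sqrt(20822865)/7 ≈ 651.89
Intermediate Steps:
N(j) = 3*j**3/7 (N(j) = 3*(j*j**2)/7 = 3*j**3/7)
sqrt(425385 + B(3, N(-10))) = sqrt(425385 + (3/7)*(-10)**3) = sqrt(425385 + (3/7)*(-1000)) = sqrt(425385 - 3000/7) = sqrt(2974695/7) = sqrt(20822865)/7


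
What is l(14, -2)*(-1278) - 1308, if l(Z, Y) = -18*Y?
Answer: -47316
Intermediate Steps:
l(14, -2)*(-1278) - 1308 = -18*(-2)*(-1278) - 1308 = 36*(-1278) - 1308 = -46008 - 1308 = -47316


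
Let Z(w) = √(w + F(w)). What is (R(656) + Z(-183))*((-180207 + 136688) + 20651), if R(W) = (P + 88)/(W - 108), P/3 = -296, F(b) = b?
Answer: 4573600/137 - 22868*I*√366 ≈ 33384.0 - 4.3749e+5*I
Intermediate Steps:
P = -888 (P = 3*(-296) = -888)
R(W) = -800/(-108 + W) (R(W) = (-888 + 88)/(W - 108) = -800/(-108 + W))
Z(w) = √2*√w (Z(w) = √(w + w) = √(2*w) = √2*√w)
(R(656) + Z(-183))*((-180207 + 136688) + 20651) = (-800/(-108 + 656) + √2*√(-183))*((-180207 + 136688) + 20651) = (-800/548 + √2*(I*√183))*(-43519 + 20651) = (-800*1/548 + I*√366)*(-22868) = (-200/137 + I*√366)*(-22868) = 4573600/137 - 22868*I*√366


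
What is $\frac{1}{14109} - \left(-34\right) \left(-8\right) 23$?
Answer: $- \frac{88265903}{14109} \approx -6256.0$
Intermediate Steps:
$\frac{1}{14109} - \left(-34\right) \left(-8\right) 23 = \frac{1}{14109} - 272 \cdot 23 = \frac{1}{14109} - 6256 = - \frac{88265903}{14109}$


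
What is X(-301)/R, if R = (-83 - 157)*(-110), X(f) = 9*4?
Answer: 3/2200 ≈ 0.0013636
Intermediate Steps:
X(f) = 36
R = 26400 (R = -240*(-110) = 26400)
X(-301)/R = 36/26400 = 36*(1/26400) = 3/2200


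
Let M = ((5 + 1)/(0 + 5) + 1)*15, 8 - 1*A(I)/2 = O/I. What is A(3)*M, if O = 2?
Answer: 484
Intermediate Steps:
A(I) = 16 - 4/I
M = 33 (M = (6/5 + 1)*15 = (11/5)*15 = 33)
A(3)*M = (16 - 4/3)*33 = (44/3)*33 = 484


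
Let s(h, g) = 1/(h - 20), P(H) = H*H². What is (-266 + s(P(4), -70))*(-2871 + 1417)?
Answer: 8508081/22 ≈ 3.8673e+5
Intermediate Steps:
P(H) = H³
s(h, g) = 1/(-20 + h)
(-266 + s(P(4), -70))*(-2871 + 1417) = (-266 + 1/(-20 + 4³))*(-2871 + 1417) = (-266 + 1/(-20 + 64))*(-1454) = (-266 + 1/44)*(-1454) = -11703/44*(-1454) = 8508081/22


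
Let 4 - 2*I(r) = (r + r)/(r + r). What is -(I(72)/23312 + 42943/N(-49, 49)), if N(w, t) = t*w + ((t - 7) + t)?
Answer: 1001083751/53850720 ≈ 18.590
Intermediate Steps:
I(r) = 3/2 (I(r) = 2 - (r + r)/(2*(r + r)) = 2 - 2*r/(2*(2*r)) = 2 - 2*r*1/(2*r)/2 = 2 - ½*1 = 2 - ½ = 3/2)
N(w, t) = -7 + 2*t + t*w (N(w, t) = t*w + ((-7 + t) + t) = t*w + (-7 + 2*t) = -7 + 2*t + t*w)
-(I(72)/23312 + 42943/N(-49, 49)) = -((3/2)/23312 + 42943/(-7 + 2*49 + 49*(-49))) = -((3/2)*(1/23312) + 42943/(-7 + 98 - 2401)) = -(3/46624 + 42943/(-2310)) = -(3/46624 + 42943*(-1/2310)) = -(3/46624 - 42943/2310) = -1*(-1001083751/53850720) = 1001083751/53850720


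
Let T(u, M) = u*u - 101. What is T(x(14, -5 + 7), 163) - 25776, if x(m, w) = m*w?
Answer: -25093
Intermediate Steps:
T(u, M) = -101 + u**2 (T(u, M) = u**2 - 101 = -101 + u**2)
T(x(14, -5 + 7), 163) - 25776 = (-101 + (14*(-5 + 7))**2) - 25776 = (-101 + (14*2)**2) - 25776 = (-101 + 28**2) - 25776 = (-101 + 784) - 25776 = 683 - 25776 = -25093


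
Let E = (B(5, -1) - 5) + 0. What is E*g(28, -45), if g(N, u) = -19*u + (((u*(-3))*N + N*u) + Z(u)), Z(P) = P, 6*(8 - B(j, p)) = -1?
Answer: 10545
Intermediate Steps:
B(j, p) = 49/6 (B(j, p) = 8 - 1/6*(-1) = 8 + 1/6 = 49/6)
g(N, u) = -18*u - 2*N*u (g(N, u) = -19*u + (((u*(-3))*N + N*u) + u) = -19*u + (((-3*u)*N + N*u) + u) = -19*u + ((-3*N*u + N*u) + u) = -19*u + (-2*N*u + u) = -19*u + (u - 2*N*u) = -18*u - 2*N*u)
E = 19/6 (E = (49/6 - 5) + 0 = 19/6 + 0 = 19/6 ≈ 3.1667)
E*g(28, -45) = 19*(2*(-45)*(-9 - 1*28))/6 = 19*(2*(-45)*(-9 - 28))/6 = 19*(2*(-45)*(-37))/6 = (19/6)*3330 = 10545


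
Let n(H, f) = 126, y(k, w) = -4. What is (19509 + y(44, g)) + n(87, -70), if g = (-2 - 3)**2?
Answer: 19631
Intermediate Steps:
g = 25 (g = (-5)**2 = 25)
(19509 + y(44, g)) + n(87, -70) = (19509 - 4) + 126 = 19505 + 126 = 19631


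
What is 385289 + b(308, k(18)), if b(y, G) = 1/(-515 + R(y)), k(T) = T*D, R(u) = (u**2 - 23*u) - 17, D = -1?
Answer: 33615694673/87248 ≈ 3.8529e+5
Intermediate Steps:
R(u) = -17 + u**2 - 23*u
k(T) = -T (k(T) = T*(-1) = -T)
b(y, G) = 1/(-532 + y**2 - 23*y) (b(y, G) = 1/(-515 + (-17 + y**2 - 23*y)) = 1/(-532 + y**2 - 23*y))
385289 + b(308, k(18)) = 385289 + 1/(-532 + 308**2 - 23*308) = 385289 + 1/(-532 + 94864 - 7084) = 385289 + 1/87248 = 33615694673/87248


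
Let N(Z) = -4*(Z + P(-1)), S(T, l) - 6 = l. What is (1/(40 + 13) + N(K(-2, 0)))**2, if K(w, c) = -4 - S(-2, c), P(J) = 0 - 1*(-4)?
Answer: 1620529/2809 ≈ 576.91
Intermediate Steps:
P(J) = 4 (P(J) = 0 + 4 = 4)
S(T, l) = 6 + l
K(w, c) = -10 - c (K(w, c) = -4 - (6 + c) = -4 + (-6 - c) = -10 - c)
N(Z) = -16 - 4*Z (N(Z) = -4*(Z + 4) = -4*(4 + Z) = -16 - 4*Z)
(1/(40 + 13) + N(K(-2, 0)))**2 = (1/(40 + 13) + (-16 - 4*(-10 - 1*0)))**2 = (1/53 + (-16 - 4*(-10 + 0)))**2 = (1/53 + (-16 - 4*(-10)))**2 = (1/53 + (-16 + 40))**2 = (1/53 + 24)**2 = (1273/53)**2 = 1620529/2809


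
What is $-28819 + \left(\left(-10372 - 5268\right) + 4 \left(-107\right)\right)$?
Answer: $-44887$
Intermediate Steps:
$-28819 + \left(\left(-10372 - 5268\right) + 4 \left(-107\right)\right) = -28819 - 16068 = -44887$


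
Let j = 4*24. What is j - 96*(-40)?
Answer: 3936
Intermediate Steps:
j = 96
j - 96*(-40) = 96 - 96*(-40) = 96 + 3840 = 3936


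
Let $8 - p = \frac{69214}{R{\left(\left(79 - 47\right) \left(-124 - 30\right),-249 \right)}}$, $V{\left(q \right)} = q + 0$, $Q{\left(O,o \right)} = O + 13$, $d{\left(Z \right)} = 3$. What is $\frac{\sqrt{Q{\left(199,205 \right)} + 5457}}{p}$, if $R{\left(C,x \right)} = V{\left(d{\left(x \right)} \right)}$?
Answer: $- \frac{3 \sqrt{5669}}{69190} \approx -0.0032646$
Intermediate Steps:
$Q{\left(O,o \right)} = 13 + O$
$V{\left(q \right)} = q$
$R{\left(C,x \right)} = 3$
$p = - \frac{69190}{3}$ ($p = 8 - \frac{69214}{3} = - \frac{69190}{3} \approx -23063.0$)
$\frac{\sqrt{Q{\left(199,205 \right)} + 5457}}{p} = \frac{\sqrt{\left(13 + 199\right) + 5457}}{- \frac{69190}{3}} = \sqrt{212 + 5457} \left(- \frac{3}{69190}\right) = \sqrt{5669} \left(- \frac{3}{69190}\right) = - \frac{3 \sqrt{5669}}{69190}$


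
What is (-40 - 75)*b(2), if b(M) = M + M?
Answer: -460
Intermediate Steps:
b(M) = 2*M
(-40 - 75)*b(2) = (-40 - 75)*(2*2) = -115*4 = -460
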